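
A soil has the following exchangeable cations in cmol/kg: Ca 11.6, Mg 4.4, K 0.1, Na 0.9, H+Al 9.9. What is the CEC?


Step 1: CEC = Ca + Mg + K + Na + (H+Al)
Step 2: CEC = 11.6 + 4.4 + 0.1 + 0.9 + 9.9
Step 3: CEC = 26.9 cmol/kg

26.9


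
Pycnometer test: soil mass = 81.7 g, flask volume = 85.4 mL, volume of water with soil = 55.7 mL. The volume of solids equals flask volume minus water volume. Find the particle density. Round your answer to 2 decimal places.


Step 1: Volume of solids = flask volume - water volume with soil
Step 2: V_solids = 85.4 - 55.7 = 29.7 mL
Step 3: Particle density = mass / V_solids = 81.7 / 29.7 = 2.75 g/cm^3

2.75


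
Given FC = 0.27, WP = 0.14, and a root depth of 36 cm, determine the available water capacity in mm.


Step 1: Available water = (FC - WP) * depth * 10
Step 2: AW = (0.27 - 0.14) * 36 * 10
Step 3: AW = 0.13 * 36 * 10
Step 4: AW = 46.8 mm

46.8


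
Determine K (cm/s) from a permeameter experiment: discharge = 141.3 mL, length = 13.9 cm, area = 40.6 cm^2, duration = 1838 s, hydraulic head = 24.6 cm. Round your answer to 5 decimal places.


Step 1: K = Q * L / (A * t * h)
Step 2: Numerator = 141.3 * 13.9 = 1964.07
Step 3: Denominator = 40.6 * 1838 * 24.6 = 1835720.88
Step 4: K = 1964.07 / 1835720.88 = 0.00107 cm/s

0.00107


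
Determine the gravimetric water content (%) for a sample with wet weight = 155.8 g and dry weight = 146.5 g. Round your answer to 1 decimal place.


Step 1: Water mass = wet - dry = 155.8 - 146.5 = 9.3 g
Step 2: w = 100 * water mass / dry mass
Step 3: w = 100 * 9.3 / 146.5 = 6.3%

6.3


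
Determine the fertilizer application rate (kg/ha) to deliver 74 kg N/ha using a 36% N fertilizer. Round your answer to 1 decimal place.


Step 1: Fertilizer rate = target N / (N content / 100)
Step 2: Rate = 74 / (36 / 100)
Step 3: Rate = 74 / 0.36
Step 4: Rate = 205.6 kg/ha

205.6


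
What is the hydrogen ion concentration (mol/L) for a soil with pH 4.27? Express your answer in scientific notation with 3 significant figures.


Step 1: [H+] = 10^(-pH)
Step 2: [H+] = 10^(-4.27)
Step 3: [H+] = 5.37e-05 mol/L

5.37e-05


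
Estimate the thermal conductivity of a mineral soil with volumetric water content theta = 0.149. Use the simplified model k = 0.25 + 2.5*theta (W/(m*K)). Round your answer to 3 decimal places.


Step 1: k = 0.25 + 2.5 * theta
Step 2: k = 0.25 + 2.5 * 0.149
Step 3: k = 0.25 + 0.373
Step 4: k = 0.623 W/(m*K)

0.623


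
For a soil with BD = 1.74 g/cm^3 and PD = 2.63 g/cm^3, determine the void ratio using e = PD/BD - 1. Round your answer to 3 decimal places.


Step 1: e = PD / BD - 1
Step 2: e = 2.63 / 1.74 - 1
Step 3: e = 1.51149 - 1
Step 4: e = 0.511

0.511


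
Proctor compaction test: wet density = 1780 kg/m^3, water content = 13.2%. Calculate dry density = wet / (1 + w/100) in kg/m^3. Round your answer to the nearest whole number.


Step 1: Dry density = wet density / (1 + w/100)
Step 2: Dry density = 1780 / (1 + 13.2/100)
Step 3: Dry density = 1780 / 1.132
Step 4: Dry density = 1572 kg/m^3

1572


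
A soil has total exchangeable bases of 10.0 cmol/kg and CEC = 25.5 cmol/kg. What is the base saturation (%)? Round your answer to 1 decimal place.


Step 1: BS = 100 * (sum of bases) / CEC
Step 2: BS = 100 * 10.0 / 25.5
Step 3: BS = 39.2%

39.2


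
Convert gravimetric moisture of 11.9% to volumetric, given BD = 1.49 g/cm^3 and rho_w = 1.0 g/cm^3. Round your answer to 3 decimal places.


Step 1: theta = (w / 100) * BD / rho_w
Step 2: theta = (11.9 / 100) * 1.49 / 1.0
Step 3: theta = 0.119 * 1.49
Step 4: theta = 0.177

0.177


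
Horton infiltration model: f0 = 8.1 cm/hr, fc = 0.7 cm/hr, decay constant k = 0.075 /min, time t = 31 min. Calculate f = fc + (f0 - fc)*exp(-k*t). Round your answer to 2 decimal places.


Step 1: f = fc + (f0 - fc) * exp(-k * t)
Step 2: exp(-0.075 * 31) = 0.097783
Step 3: f = 0.7 + (8.1 - 0.7) * 0.097783
Step 4: f = 0.7 + 7.4 * 0.097783
Step 5: f = 1.42 cm/hr

1.42


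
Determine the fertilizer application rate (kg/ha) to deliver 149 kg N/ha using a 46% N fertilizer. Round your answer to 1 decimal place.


Step 1: Fertilizer rate = target N / (N content / 100)
Step 2: Rate = 149 / (46 / 100)
Step 3: Rate = 149 / 0.46
Step 4: Rate = 323.9 kg/ha

323.9


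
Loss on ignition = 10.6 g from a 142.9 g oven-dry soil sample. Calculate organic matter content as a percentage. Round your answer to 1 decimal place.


Step 1: OM% = 100 * LOI / sample mass
Step 2: OM = 100 * 10.6 / 142.9
Step 3: OM = 7.4%

7.4


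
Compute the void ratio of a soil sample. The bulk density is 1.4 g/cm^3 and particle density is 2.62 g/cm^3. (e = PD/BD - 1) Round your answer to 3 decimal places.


Step 1: e = PD / BD - 1
Step 2: e = 2.62 / 1.4 - 1
Step 3: e = 1.87143 - 1
Step 4: e = 0.871

0.871


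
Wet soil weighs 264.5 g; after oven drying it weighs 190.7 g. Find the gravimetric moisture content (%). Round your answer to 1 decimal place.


Step 1: Water mass = wet - dry = 264.5 - 190.7 = 73.8 g
Step 2: w = 100 * water mass / dry mass
Step 3: w = 100 * 73.8 / 190.7 = 38.7%

38.7


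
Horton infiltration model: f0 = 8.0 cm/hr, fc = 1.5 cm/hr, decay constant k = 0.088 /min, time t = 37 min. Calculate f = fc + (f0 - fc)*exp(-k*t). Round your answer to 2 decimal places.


Step 1: f = fc + (f0 - fc) * exp(-k * t)
Step 2: exp(-0.088 * 37) = 0.038542
Step 3: f = 1.5 + (8.0 - 1.5) * 0.038542
Step 4: f = 1.5 + 6.5 * 0.038542
Step 5: f = 1.75 cm/hr

1.75


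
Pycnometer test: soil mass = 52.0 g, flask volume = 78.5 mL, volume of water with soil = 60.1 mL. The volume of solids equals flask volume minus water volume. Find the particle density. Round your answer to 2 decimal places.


Step 1: Volume of solids = flask volume - water volume with soil
Step 2: V_solids = 78.5 - 60.1 = 18.4 mL
Step 3: Particle density = mass / V_solids = 52.0 / 18.4 = 2.83 g/cm^3

2.83


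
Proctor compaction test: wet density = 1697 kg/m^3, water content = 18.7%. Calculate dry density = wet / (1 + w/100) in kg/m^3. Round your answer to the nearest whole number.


Step 1: Dry density = wet density / (1 + w/100)
Step 2: Dry density = 1697 / (1 + 18.7/100)
Step 3: Dry density = 1697 / 1.187
Step 4: Dry density = 1430 kg/m^3

1430


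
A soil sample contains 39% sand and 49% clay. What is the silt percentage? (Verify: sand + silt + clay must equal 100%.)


Step 1: sand + silt + clay = 100%
Step 2: silt = 100 - sand - clay
Step 3: silt = 100 - 39 - 49
Step 4: silt = 12%

12


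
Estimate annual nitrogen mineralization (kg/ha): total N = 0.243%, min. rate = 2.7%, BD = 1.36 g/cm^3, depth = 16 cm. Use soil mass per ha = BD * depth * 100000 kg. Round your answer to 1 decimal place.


Step 1: Soil mass per ha = BD * depth * 100000 = 1.36 * 16 * 100000 = 2176000 kg
Step 2: Total N pool = soil mass * N%/100 = 2176000 * 0.243/100 = 5287.68 kg/ha
Step 3: N mineralized = N pool * rate%/100 = 5287.68 * 2.7/100 = 142.8 kg/ha/yr

142.8


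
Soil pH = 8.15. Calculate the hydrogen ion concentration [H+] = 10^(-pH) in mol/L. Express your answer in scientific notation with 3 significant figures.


Step 1: [H+] = 10^(-pH)
Step 2: [H+] = 10^(-8.15)
Step 3: [H+] = 7.08e-09 mol/L

7.08e-09


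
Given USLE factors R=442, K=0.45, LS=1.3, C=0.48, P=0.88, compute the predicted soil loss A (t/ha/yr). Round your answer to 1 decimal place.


Step 1: A = R * K * LS * C * P
Step 2: R * K = 442 * 0.45 = 198.9
Step 3: (R*K) * LS = 198.9 * 1.3 = 258.57
Step 4: * C * P = 258.57 * 0.48 * 0.88 = 109.2
Step 5: A = 109.2 t/(ha*yr)

109.2


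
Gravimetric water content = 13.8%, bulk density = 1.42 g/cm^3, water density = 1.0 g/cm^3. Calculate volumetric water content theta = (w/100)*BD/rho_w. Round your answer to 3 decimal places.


Step 1: theta = (w / 100) * BD / rho_w
Step 2: theta = (13.8 / 100) * 1.42 / 1.0
Step 3: theta = 0.138 * 1.42
Step 4: theta = 0.196

0.196


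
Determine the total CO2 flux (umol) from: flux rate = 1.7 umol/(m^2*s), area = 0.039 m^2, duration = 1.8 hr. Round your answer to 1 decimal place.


Step 1: Convert time to seconds: 1.8 hr * 3600 = 6480.0 s
Step 2: Total = flux * area * time_s
Step 3: Total = 1.7 * 0.039 * 6480.0
Step 4: Total = 429.6 umol

429.6


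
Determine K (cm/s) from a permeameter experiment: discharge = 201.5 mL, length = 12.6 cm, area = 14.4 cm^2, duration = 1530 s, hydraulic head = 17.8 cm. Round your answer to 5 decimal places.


Step 1: K = Q * L / (A * t * h)
Step 2: Numerator = 201.5 * 12.6 = 2538.9
Step 3: Denominator = 14.4 * 1530 * 17.8 = 392169.6
Step 4: K = 2538.9 / 392169.6 = 0.00647 cm/s

0.00647


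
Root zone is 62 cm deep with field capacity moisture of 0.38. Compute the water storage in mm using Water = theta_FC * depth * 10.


Step 1: Water (mm) = theta_FC * depth (cm) * 10
Step 2: Water = 0.38 * 62 * 10
Step 3: Water = 235.6 mm

235.6


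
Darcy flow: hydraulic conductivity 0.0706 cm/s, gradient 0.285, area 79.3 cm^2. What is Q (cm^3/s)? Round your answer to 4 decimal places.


Step 1: Apply Darcy's law: Q = K * i * A
Step 2: Q = 0.0706 * 0.285 * 79.3
Step 3: Q = 1.5956 cm^3/s

1.5956


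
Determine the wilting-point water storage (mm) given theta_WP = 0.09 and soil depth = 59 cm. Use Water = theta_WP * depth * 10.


Step 1: Water (mm) = theta_WP * depth * 10
Step 2: Water = 0.09 * 59 * 10
Step 3: Water = 53.1 mm

53.1


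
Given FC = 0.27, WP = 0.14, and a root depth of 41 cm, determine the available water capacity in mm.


Step 1: Available water = (FC - WP) * depth * 10
Step 2: AW = (0.27 - 0.14) * 41 * 10
Step 3: AW = 0.13 * 41 * 10
Step 4: AW = 53.3 mm

53.3


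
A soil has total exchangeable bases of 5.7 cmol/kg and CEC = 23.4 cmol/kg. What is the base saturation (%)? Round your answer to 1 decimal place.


Step 1: BS = 100 * (sum of bases) / CEC
Step 2: BS = 100 * 5.7 / 23.4
Step 3: BS = 24.4%

24.4


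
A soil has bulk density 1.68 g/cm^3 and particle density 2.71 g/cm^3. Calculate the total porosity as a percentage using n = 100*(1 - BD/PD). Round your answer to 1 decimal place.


Step 1: Formula: n = 100 * (1 - BD / PD)
Step 2: n = 100 * (1 - 1.68 / 2.71)
Step 3: n = 100 * (1 - 0.61993)
Step 4: n = 38.0%

38.0


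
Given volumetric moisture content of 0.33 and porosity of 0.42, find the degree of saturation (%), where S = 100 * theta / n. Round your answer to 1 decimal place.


Step 1: S = 100 * theta_v / n
Step 2: S = 100 * 0.33 / 0.42
Step 3: S = 78.6%

78.6


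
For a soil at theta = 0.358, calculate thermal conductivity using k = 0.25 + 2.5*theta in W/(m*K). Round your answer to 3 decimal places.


Step 1: k = 0.25 + 2.5 * theta
Step 2: k = 0.25 + 2.5 * 0.358
Step 3: k = 0.25 + 0.895
Step 4: k = 1.145 W/(m*K)

1.145


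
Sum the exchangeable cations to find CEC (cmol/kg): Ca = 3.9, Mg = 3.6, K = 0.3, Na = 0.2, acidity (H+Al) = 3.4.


Step 1: CEC = Ca + Mg + K + Na + (H+Al)
Step 2: CEC = 3.9 + 3.6 + 0.3 + 0.2 + 3.4
Step 3: CEC = 11.4 cmol/kg

11.4


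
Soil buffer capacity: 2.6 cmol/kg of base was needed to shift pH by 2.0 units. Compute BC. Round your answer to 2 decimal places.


Step 1: BC = change in base / change in pH
Step 2: BC = 2.6 / 2.0
Step 3: BC = 1.3 cmol/(kg*pH unit)

1.3


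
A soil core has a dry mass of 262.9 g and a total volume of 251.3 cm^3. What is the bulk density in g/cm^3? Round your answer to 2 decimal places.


Step 1: Identify the formula: BD = dry mass / volume
Step 2: Substitute values: BD = 262.9 / 251.3
Step 3: BD = 1.05 g/cm^3

1.05


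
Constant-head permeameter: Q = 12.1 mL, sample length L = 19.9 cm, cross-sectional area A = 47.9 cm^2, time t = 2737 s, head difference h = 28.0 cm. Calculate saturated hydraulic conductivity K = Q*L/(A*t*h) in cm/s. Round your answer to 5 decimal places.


Step 1: K = Q * L / (A * t * h)
Step 2: Numerator = 12.1 * 19.9 = 240.79
Step 3: Denominator = 47.9 * 2737 * 28.0 = 3670864.4
Step 4: K = 240.79 / 3670864.4 = 0.00007 cm/s

0.00007


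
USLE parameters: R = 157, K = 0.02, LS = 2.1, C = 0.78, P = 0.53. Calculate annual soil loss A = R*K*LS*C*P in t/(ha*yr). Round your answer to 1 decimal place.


Step 1: A = R * K * LS * C * P
Step 2: R * K = 157 * 0.02 = 3.14
Step 3: (R*K) * LS = 3.14 * 2.1 = 6.594
Step 4: * C * P = 6.594 * 0.78 * 0.53 = 2.7
Step 5: A = 2.7 t/(ha*yr)

2.7


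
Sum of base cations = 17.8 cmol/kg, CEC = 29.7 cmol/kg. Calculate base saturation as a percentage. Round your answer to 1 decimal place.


Step 1: BS = 100 * (sum of bases) / CEC
Step 2: BS = 100 * 17.8 / 29.7
Step 3: BS = 59.9%

59.9


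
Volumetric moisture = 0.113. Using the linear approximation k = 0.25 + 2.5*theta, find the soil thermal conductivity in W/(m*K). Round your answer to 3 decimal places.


Step 1: k = 0.25 + 2.5 * theta
Step 2: k = 0.25 + 2.5 * 0.113
Step 3: k = 0.25 + 0.283
Step 4: k = 0.533 W/(m*K)

0.533


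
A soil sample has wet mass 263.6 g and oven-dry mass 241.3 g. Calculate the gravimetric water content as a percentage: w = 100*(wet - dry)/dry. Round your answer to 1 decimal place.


Step 1: Water mass = wet - dry = 263.6 - 241.3 = 22.3 g
Step 2: w = 100 * water mass / dry mass
Step 3: w = 100 * 22.3 / 241.3 = 9.2%

9.2


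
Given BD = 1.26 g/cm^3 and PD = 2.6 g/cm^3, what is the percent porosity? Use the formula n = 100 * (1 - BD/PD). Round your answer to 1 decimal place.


Step 1: Formula: n = 100 * (1 - BD / PD)
Step 2: n = 100 * (1 - 1.26 / 2.6)
Step 3: n = 100 * (1 - 0.48462)
Step 4: n = 51.5%

51.5


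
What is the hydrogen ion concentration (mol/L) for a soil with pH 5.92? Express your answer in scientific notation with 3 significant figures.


Step 1: [H+] = 10^(-pH)
Step 2: [H+] = 10^(-5.92)
Step 3: [H+] = 1.20e-06 mol/L

1.20e-06


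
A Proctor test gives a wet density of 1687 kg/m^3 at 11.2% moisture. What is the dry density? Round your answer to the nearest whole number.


Step 1: Dry density = wet density / (1 + w/100)
Step 2: Dry density = 1687 / (1 + 11.2/100)
Step 3: Dry density = 1687 / 1.112
Step 4: Dry density = 1517 kg/m^3

1517


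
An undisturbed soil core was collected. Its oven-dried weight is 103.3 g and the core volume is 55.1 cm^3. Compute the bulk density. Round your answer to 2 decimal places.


Step 1: Identify the formula: BD = dry mass / volume
Step 2: Substitute values: BD = 103.3 / 55.1
Step 3: BD = 1.87 g/cm^3

1.87


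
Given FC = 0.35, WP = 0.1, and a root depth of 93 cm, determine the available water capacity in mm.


Step 1: Available water = (FC - WP) * depth * 10
Step 2: AW = (0.35 - 0.1) * 93 * 10
Step 3: AW = 0.25 * 93 * 10
Step 4: AW = 232.5 mm

232.5


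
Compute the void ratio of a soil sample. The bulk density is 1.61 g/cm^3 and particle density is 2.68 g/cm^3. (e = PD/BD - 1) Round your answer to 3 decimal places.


Step 1: e = PD / BD - 1
Step 2: e = 2.68 / 1.61 - 1
Step 3: e = 1.6646 - 1
Step 4: e = 0.665

0.665


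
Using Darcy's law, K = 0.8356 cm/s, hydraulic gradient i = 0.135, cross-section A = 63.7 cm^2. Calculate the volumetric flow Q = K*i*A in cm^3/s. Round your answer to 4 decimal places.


Step 1: Apply Darcy's law: Q = K * i * A
Step 2: Q = 0.8356 * 0.135 * 63.7
Step 3: Q = 7.1857 cm^3/s

7.1857


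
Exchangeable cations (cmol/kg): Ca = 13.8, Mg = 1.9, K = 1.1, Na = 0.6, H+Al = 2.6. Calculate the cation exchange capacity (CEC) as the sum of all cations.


Step 1: CEC = Ca + Mg + K + Na + (H+Al)
Step 2: CEC = 13.8 + 1.9 + 1.1 + 0.6 + 2.6
Step 3: CEC = 20.0 cmol/kg

20.0


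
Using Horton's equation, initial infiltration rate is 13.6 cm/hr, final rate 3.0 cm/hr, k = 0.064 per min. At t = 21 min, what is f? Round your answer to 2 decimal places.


Step 1: f = fc + (f0 - fc) * exp(-k * t)
Step 2: exp(-0.064 * 21) = 0.2608
Step 3: f = 3.0 + (13.6 - 3.0) * 0.2608
Step 4: f = 3.0 + 10.6 * 0.2608
Step 5: f = 5.76 cm/hr

5.76


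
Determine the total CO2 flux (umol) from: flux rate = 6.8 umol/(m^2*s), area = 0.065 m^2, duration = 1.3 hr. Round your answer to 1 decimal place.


Step 1: Convert time to seconds: 1.3 hr * 3600 = 4680.0 s
Step 2: Total = flux * area * time_s
Step 3: Total = 6.8 * 0.065 * 4680.0
Step 4: Total = 2068.6 umol

2068.6


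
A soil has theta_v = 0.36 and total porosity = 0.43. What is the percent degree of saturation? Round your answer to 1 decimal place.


Step 1: S = 100 * theta_v / n
Step 2: S = 100 * 0.36 / 0.43
Step 3: S = 83.7%

83.7


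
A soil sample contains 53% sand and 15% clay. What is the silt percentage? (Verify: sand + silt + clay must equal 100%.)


Step 1: sand + silt + clay = 100%
Step 2: silt = 100 - sand - clay
Step 3: silt = 100 - 53 - 15
Step 4: silt = 32%

32


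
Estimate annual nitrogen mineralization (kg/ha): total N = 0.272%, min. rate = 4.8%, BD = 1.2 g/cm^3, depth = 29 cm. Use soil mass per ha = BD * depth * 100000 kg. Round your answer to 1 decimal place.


Step 1: Soil mass per ha = BD * depth * 100000 = 1.2 * 29 * 100000 = 3480000 kg
Step 2: Total N pool = soil mass * N%/100 = 3480000 * 0.272/100 = 9465.6 kg/ha
Step 3: N mineralized = N pool * rate%/100 = 9465.6 * 4.8/100 = 454.3 kg/ha/yr

454.3


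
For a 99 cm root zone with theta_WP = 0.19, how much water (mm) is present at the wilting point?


Step 1: Water (mm) = theta_WP * depth * 10
Step 2: Water = 0.19 * 99 * 10
Step 3: Water = 188.1 mm

188.1


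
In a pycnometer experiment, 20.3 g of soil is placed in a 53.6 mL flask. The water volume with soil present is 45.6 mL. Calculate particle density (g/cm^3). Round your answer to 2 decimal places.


Step 1: Volume of solids = flask volume - water volume with soil
Step 2: V_solids = 53.6 - 45.6 = 8.0 mL
Step 3: Particle density = mass / V_solids = 20.3 / 8.0 = 2.54 g/cm^3

2.54


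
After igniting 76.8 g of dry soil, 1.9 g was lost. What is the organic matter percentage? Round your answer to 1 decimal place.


Step 1: OM% = 100 * LOI / sample mass
Step 2: OM = 100 * 1.9 / 76.8
Step 3: OM = 2.5%

2.5


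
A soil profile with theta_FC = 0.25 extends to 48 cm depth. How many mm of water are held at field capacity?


Step 1: Water (mm) = theta_FC * depth (cm) * 10
Step 2: Water = 0.25 * 48 * 10
Step 3: Water = 120.0 mm

120.0


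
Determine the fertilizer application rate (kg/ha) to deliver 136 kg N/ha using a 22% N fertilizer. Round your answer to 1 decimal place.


Step 1: Fertilizer rate = target N / (N content / 100)
Step 2: Rate = 136 / (22 / 100)
Step 3: Rate = 136 / 0.22
Step 4: Rate = 618.2 kg/ha

618.2


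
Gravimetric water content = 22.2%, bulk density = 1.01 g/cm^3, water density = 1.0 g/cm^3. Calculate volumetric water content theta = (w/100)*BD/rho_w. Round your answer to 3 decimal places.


Step 1: theta = (w / 100) * BD / rho_w
Step 2: theta = (22.2 / 100) * 1.01 / 1.0
Step 3: theta = 0.222 * 1.01
Step 4: theta = 0.224

0.224


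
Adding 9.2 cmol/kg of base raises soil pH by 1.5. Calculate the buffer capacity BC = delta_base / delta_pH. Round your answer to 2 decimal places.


Step 1: BC = change in base / change in pH
Step 2: BC = 9.2 / 1.5
Step 3: BC = 6.13 cmol/(kg*pH unit)

6.13


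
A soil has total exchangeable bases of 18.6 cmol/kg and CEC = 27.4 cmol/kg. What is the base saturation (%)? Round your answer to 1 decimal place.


Step 1: BS = 100 * (sum of bases) / CEC
Step 2: BS = 100 * 18.6 / 27.4
Step 3: BS = 67.9%

67.9


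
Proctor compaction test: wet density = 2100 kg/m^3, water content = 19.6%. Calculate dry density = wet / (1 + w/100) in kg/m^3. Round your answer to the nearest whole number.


Step 1: Dry density = wet density / (1 + w/100)
Step 2: Dry density = 2100 / (1 + 19.6/100)
Step 3: Dry density = 2100 / 1.196
Step 4: Dry density = 1756 kg/m^3

1756


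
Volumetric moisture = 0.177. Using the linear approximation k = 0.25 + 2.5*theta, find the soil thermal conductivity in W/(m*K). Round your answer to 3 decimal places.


Step 1: k = 0.25 + 2.5 * theta
Step 2: k = 0.25 + 2.5 * 0.177
Step 3: k = 0.25 + 0.443
Step 4: k = 0.693 W/(m*K)

0.693


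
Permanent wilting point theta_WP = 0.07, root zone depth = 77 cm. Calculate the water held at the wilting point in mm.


Step 1: Water (mm) = theta_WP * depth * 10
Step 2: Water = 0.07 * 77 * 10
Step 3: Water = 53.9 mm

53.9


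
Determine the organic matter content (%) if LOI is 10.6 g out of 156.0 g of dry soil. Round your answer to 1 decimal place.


Step 1: OM% = 100 * LOI / sample mass
Step 2: OM = 100 * 10.6 / 156.0
Step 3: OM = 6.8%

6.8


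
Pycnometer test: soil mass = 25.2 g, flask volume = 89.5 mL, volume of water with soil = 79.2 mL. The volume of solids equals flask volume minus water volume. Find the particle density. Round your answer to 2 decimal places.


Step 1: Volume of solids = flask volume - water volume with soil
Step 2: V_solids = 89.5 - 79.2 = 10.3 mL
Step 3: Particle density = mass / V_solids = 25.2 / 10.3 = 2.45 g/cm^3

2.45


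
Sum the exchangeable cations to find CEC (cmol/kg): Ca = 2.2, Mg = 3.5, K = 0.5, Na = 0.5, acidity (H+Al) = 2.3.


Step 1: CEC = Ca + Mg + K + Na + (H+Al)
Step 2: CEC = 2.2 + 3.5 + 0.5 + 0.5 + 2.3
Step 3: CEC = 9.0 cmol/kg

9.0


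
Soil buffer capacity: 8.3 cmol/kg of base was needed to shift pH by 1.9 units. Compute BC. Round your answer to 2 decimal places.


Step 1: BC = change in base / change in pH
Step 2: BC = 8.3 / 1.9
Step 3: BC = 4.37 cmol/(kg*pH unit)

4.37


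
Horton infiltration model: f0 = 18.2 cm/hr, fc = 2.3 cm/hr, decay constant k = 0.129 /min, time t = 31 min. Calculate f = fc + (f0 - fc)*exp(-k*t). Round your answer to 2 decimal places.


Step 1: f = fc + (f0 - fc) * exp(-k * t)
Step 2: exp(-0.129 * 31) = 0.018334
Step 3: f = 2.3 + (18.2 - 2.3) * 0.018334
Step 4: f = 2.3 + 15.9 * 0.018334
Step 5: f = 2.59 cm/hr

2.59


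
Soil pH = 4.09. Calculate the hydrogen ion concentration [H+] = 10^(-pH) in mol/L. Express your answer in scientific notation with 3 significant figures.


Step 1: [H+] = 10^(-pH)
Step 2: [H+] = 10^(-4.09)
Step 3: [H+] = 8.13e-05 mol/L

8.13e-05


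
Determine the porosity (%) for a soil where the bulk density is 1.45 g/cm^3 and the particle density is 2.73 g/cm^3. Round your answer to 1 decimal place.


Step 1: Formula: n = 100 * (1 - BD / PD)
Step 2: n = 100 * (1 - 1.45 / 2.73)
Step 3: n = 100 * (1 - 0.53114)
Step 4: n = 46.9%

46.9


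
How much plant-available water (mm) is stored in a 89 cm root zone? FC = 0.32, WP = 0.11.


Step 1: Available water = (FC - WP) * depth * 10
Step 2: AW = (0.32 - 0.11) * 89 * 10
Step 3: AW = 0.21 * 89 * 10
Step 4: AW = 186.9 mm

186.9


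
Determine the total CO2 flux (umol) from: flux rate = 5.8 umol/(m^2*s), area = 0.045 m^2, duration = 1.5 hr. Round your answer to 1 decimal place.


Step 1: Convert time to seconds: 1.5 hr * 3600 = 5400.0 s
Step 2: Total = flux * area * time_s
Step 3: Total = 5.8 * 0.045 * 5400.0
Step 4: Total = 1409.4 umol

1409.4


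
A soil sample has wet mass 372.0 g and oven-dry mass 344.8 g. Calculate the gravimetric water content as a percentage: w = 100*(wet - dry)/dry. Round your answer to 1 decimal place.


Step 1: Water mass = wet - dry = 372.0 - 344.8 = 27.2 g
Step 2: w = 100 * water mass / dry mass
Step 3: w = 100 * 27.2 / 344.8 = 7.9%

7.9


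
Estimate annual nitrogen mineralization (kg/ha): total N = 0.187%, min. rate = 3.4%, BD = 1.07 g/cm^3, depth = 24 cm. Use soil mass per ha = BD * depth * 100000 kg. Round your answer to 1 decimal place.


Step 1: Soil mass per ha = BD * depth * 100000 = 1.07 * 24 * 100000 = 2568000 kg
Step 2: Total N pool = soil mass * N%/100 = 2568000 * 0.187/100 = 4802.16 kg/ha
Step 3: N mineralized = N pool * rate%/100 = 4802.16 * 3.4/100 = 163.3 kg/ha/yr

163.3


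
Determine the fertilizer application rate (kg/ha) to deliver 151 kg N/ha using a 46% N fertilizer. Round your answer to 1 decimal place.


Step 1: Fertilizer rate = target N / (N content / 100)
Step 2: Rate = 151 / (46 / 100)
Step 3: Rate = 151 / 0.46
Step 4: Rate = 328.3 kg/ha

328.3


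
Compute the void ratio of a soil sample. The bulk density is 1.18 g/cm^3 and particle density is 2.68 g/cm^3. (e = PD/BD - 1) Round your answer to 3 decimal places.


Step 1: e = PD / BD - 1
Step 2: e = 2.68 / 1.18 - 1
Step 3: e = 2.27119 - 1
Step 4: e = 1.271

1.271


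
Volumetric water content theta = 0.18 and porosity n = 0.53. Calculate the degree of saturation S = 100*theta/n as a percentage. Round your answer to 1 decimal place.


Step 1: S = 100 * theta_v / n
Step 2: S = 100 * 0.18 / 0.53
Step 3: S = 34.0%

34.0


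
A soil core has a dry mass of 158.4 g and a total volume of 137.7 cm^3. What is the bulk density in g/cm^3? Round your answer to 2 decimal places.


Step 1: Identify the formula: BD = dry mass / volume
Step 2: Substitute values: BD = 158.4 / 137.7
Step 3: BD = 1.15 g/cm^3

1.15


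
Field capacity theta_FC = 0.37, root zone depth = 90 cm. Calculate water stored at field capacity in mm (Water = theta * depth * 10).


Step 1: Water (mm) = theta_FC * depth (cm) * 10
Step 2: Water = 0.37 * 90 * 10
Step 3: Water = 333.0 mm

333.0


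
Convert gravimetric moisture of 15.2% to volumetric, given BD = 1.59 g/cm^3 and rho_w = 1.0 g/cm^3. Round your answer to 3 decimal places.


Step 1: theta = (w / 100) * BD / rho_w
Step 2: theta = (15.2 / 100) * 1.59 / 1.0
Step 3: theta = 0.152 * 1.59
Step 4: theta = 0.242

0.242


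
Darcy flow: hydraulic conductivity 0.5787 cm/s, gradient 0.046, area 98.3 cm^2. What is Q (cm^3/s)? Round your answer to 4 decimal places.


Step 1: Apply Darcy's law: Q = K * i * A
Step 2: Q = 0.5787 * 0.046 * 98.3
Step 3: Q = 2.6168 cm^3/s

2.6168


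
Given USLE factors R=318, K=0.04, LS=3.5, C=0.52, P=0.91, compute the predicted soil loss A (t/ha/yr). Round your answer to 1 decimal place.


Step 1: A = R * K * LS * C * P
Step 2: R * K = 318 * 0.04 = 12.72
Step 3: (R*K) * LS = 12.72 * 3.5 = 44.52
Step 4: * C * P = 44.52 * 0.52 * 0.91 = 21.1
Step 5: A = 21.1 t/(ha*yr)

21.1


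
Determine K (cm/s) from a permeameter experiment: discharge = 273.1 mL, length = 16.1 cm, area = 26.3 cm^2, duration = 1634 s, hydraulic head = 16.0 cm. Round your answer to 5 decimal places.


Step 1: K = Q * L / (A * t * h)
Step 2: Numerator = 273.1 * 16.1 = 4396.91
Step 3: Denominator = 26.3 * 1634 * 16.0 = 687587.2
Step 4: K = 4396.91 / 687587.2 = 0.00639 cm/s

0.00639


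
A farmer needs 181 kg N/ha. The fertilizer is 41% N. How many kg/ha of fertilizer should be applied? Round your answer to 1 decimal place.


Step 1: Fertilizer rate = target N / (N content / 100)
Step 2: Rate = 181 / (41 / 100)
Step 3: Rate = 181 / 0.41
Step 4: Rate = 441.5 kg/ha

441.5


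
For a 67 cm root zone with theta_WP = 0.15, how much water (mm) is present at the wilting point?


Step 1: Water (mm) = theta_WP * depth * 10
Step 2: Water = 0.15 * 67 * 10
Step 3: Water = 100.5 mm

100.5


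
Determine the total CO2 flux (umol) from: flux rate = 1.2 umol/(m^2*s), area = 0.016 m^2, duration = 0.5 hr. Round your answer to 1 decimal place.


Step 1: Convert time to seconds: 0.5 hr * 3600 = 1800.0 s
Step 2: Total = flux * area * time_s
Step 3: Total = 1.2 * 0.016 * 1800.0
Step 4: Total = 34.6 umol

34.6


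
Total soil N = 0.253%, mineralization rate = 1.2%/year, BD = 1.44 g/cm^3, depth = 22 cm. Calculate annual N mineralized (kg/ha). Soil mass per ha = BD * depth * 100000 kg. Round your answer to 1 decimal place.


Step 1: Soil mass per ha = BD * depth * 100000 = 1.44 * 22 * 100000 = 3168000 kg
Step 2: Total N pool = soil mass * N%/100 = 3168000 * 0.253/100 = 8015.04 kg/ha
Step 3: N mineralized = N pool * rate%/100 = 8015.04 * 1.2/100 = 96.2 kg/ha/yr

96.2


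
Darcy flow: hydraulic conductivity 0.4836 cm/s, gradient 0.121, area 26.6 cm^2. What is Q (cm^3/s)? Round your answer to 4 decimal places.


Step 1: Apply Darcy's law: Q = K * i * A
Step 2: Q = 0.4836 * 0.121 * 26.6
Step 3: Q = 1.5565 cm^3/s

1.5565


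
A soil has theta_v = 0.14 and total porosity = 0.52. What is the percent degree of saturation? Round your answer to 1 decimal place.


Step 1: S = 100 * theta_v / n
Step 2: S = 100 * 0.14 / 0.52
Step 3: S = 26.9%

26.9


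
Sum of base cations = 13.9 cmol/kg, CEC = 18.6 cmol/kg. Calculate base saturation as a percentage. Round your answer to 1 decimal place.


Step 1: BS = 100 * (sum of bases) / CEC
Step 2: BS = 100 * 13.9 / 18.6
Step 3: BS = 74.7%

74.7


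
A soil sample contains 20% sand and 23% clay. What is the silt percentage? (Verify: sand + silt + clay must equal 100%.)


Step 1: sand + silt + clay = 100%
Step 2: silt = 100 - sand - clay
Step 3: silt = 100 - 20 - 23
Step 4: silt = 57%

57


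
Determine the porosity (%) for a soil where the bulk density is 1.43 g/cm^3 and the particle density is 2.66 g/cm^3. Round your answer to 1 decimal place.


Step 1: Formula: n = 100 * (1 - BD / PD)
Step 2: n = 100 * (1 - 1.43 / 2.66)
Step 3: n = 100 * (1 - 0.53759)
Step 4: n = 46.2%

46.2


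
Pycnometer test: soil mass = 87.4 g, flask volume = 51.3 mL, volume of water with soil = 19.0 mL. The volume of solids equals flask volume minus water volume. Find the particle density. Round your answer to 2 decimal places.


Step 1: Volume of solids = flask volume - water volume with soil
Step 2: V_solids = 51.3 - 19.0 = 32.3 mL
Step 3: Particle density = mass / V_solids = 87.4 / 32.3 = 2.71 g/cm^3

2.71


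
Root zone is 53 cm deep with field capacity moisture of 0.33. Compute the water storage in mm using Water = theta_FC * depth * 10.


Step 1: Water (mm) = theta_FC * depth (cm) * 10
Step 2: Water = 0.33 * 53 * 10
Step 3: Water = 174.9 mm

174.9


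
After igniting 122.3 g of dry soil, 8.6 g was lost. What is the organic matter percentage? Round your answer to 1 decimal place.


Step 1: OM% = 100 * LOI / sample mass
Step 2: OM = 100 * 8.6 / 122.3
Step 3: OM = 7.0%

7.0


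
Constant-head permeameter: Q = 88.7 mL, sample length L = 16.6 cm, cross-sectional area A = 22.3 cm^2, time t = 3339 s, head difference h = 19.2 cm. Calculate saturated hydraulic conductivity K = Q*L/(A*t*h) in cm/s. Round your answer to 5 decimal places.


Step 1: K = Q * L / (A * t * h)
Step 2: Numerator = 88.7 * 16.6 = 1472.42
Step 3: Denominator = 22.3 * 3339 * 19.2 = 1429626.24
Step 4: K = 1472.42 / 1429626.24 = 0.00103 cm/s

0.00103


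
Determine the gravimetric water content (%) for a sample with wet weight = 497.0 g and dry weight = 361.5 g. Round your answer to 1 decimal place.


Step 1: Water mass = wet - dry = 497.0 - 361.5 = 135.5 g
Step 2: w = 100 * water mass / dry mass
Step 3: w = 100 * 135.5 / 361.5 = 37.5%

37.5


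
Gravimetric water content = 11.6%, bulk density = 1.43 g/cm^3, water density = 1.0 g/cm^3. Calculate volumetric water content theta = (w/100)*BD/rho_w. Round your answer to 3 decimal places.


Step 1: theta = (w / 100) * BD / rho_w
Step 2: theta = (11.6 / 100) * 1.43 / 1.0
Step 3: theta = 0.116 * 1.43
Step 4: theta = 0.166

0.166


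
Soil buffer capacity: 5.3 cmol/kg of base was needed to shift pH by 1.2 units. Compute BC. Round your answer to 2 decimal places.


Step 1: BC = change in base / change in pH
Step 2: BC = 5.3 / 1.2
Step 3: BC = 4.42 cmol/(kg*pH unit)

4.42


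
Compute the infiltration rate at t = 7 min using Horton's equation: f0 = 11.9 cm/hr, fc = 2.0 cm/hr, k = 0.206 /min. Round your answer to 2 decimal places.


Step 1: f = fc + (f0 - fc) * exp(-k * t)
Step 2: exp(-0.206 * 7) = 0.236454
Step 3: f = 2.0 + (11.9 - 2.0) * 0.236454
Step 4: f = 2.0 + 9.9 * 0.236454
Step 5: f = 4.34 cm/hr

4.34


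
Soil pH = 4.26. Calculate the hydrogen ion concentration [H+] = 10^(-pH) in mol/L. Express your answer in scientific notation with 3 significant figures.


Step 1: [H+] = 10^(-pH)
Step 2: [H+] = 10^(-4.26)
Step 3: [H+] = 5.50e-05 mol/L

5.50e-05


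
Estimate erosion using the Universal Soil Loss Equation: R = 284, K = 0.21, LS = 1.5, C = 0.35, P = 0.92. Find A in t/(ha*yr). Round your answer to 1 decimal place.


Step 1: A = R * K * LS * C * P
Step 2: R * K = 284 * 0.21 = 59.64
Step 3: (R*K) * LS = 59.64 * 1.5 = 89.46
Step 4: * C * P = 89.46 * 0.35 * 0.92 = 28.8
Step 5: A = 28.8 t/(ha*yr)

28.8


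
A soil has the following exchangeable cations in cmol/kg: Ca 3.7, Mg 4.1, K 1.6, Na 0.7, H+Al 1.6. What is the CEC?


Step 1: CEC = Ca + Mg + K + Na + (H+Al)
Step 2: CEC = 3.7 + 4.1 + 1.6 + 0.7 + 1.6
Step 3: CEC = 11.7 cmol/kg

11.7


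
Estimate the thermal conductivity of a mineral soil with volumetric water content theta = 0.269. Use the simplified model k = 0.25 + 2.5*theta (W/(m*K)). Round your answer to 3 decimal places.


Step 1: k = 0.25 + 2.5 * theta
Step 2: k = 0.25 + 2.5 * 0.269
Step 3: k = 0.25 + 0.673
Step 4: k = 0.923 W/(m*K)

0.923


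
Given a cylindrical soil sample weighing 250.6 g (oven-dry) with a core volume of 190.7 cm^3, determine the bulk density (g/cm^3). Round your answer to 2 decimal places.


Step 1: Identify the formula: BD = dry mass / volume
Step 2: Substitute values: BD = 250.6 / 190.7
Step 3: BD = 1.31 g/cm^3

1.31


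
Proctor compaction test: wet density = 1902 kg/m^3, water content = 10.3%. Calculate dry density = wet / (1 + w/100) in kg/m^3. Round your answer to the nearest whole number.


Step 1: Dry density = wet density / (1 + w/100)
Step 2: Dry density = 1902 / (1 + 10.3/100)
Step 3: Dry density = 1902 / 1.103
Step 4: Dry density = 1724 kg/m^3

1724


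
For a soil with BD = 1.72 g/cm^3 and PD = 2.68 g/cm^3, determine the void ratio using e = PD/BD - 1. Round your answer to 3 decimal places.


Step 1: e = PD / BD - 1
Step 2: e = 2.68 / 1.72 - 1
Step 3: e = 1.55814 - 1
Step 4: e = 0.558

0.558


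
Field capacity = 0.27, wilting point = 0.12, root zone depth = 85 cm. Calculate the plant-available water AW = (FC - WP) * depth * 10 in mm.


Step 1: Available water = (FC - WP) * depth * 10
Step 2: AW = (0.27 - 0.12) * 85 * 10
Step 3: AW = 0.15 * 85 * 10
Step 4: AW = 127.5 mm

127.5


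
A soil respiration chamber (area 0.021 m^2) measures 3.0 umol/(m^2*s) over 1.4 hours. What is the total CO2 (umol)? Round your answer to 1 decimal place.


Step 1: Convert time to seconds: 1.4 hr * 3600 = 5040.0 s
Step 2: Total = flux * area * time_s
Step 3: Total = 3.0 * 0.021 * 5040.0
Step 4: Total = 317.5 umol

317.5


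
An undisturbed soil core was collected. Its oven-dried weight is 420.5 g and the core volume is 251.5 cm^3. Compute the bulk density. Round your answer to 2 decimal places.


Step 1: Identify the formula: BD = dry mass / volume
Step 2: Substitute values: BD = 420.5 / 251.5
Step 3: BD = 1.67 g/cm^3

1.67


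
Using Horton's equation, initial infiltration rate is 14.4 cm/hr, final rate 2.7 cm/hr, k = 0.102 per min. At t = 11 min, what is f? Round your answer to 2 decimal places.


Step 1: f = fc + (f0 - fc) * exp(-k * t)
Step 2: exp(-0.102 * 11) = 0.325628
Step 3: f = 2.7 + (14.4 - 2.7) * 0.325628
Step 4: f = 2.7 + 11.7 * 0.325628
Step 5: f = 6.51 cm/hr

6.51


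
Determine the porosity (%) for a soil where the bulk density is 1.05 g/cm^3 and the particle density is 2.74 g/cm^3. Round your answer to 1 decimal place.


Step 1: Formula: n = 100 * (1 - BD / PD)
Step 2: n = 100 * (1 - 1.05 / 2.74)
Step 3: n = 100 * (1 - 0.38321)
Step 4: n = 61.7%

61.7


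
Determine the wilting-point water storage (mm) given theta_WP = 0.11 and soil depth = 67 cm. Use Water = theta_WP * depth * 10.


Step 1: Water (mm) = theta_WP * depth * 10
Step 2: Water = 0.11 * 67 * 10
Step 3: Water = 73.7 mm

73.7


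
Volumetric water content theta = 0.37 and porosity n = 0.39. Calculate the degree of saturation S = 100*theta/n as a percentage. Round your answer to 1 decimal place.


Step 1: S = 100 * theta_v / n
Step 2: S = 100 * 0.37 / 0.39
Step 3: S = 94.9%

94.9


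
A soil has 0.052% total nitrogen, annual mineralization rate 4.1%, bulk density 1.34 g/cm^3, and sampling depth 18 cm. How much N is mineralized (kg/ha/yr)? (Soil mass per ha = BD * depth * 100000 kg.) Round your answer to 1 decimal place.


Step 1: Soil mass per ha = BD * depth * 100000 = 1.34 * 18 * 100000 = 2412000 kg
Step 2: Total N pool = soil mass * N%/100 = 2412000 * 0.052/100 = 1254.24 kg/ha
Step 3: N mineralized = N pool * rate%/100 = 1254.24 * 4.1/100 = 51.4 kg/ha/yr

51.4


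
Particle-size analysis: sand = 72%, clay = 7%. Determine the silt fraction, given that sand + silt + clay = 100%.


Step 1: sand + silt + clay = 100%
Step 2: silt = 100 - sand - clay
Step 3: silt = 100 - 72 - 7
Step 4: silt = 21%

21


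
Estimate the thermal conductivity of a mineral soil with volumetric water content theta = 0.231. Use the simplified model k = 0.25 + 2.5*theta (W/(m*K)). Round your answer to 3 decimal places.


Step 1: k = 0.25 + 2.5 * theta
Step 2: k = 0.25 + 2.5 * 0.231
Step 3: k = 0.25 + 0.578
Step 4: k = 0.828 W/(m*K)

0.828


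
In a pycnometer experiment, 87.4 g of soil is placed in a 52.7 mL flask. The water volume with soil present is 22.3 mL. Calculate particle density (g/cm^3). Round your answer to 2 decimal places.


Step 1: Volume of solids = flask volume - water volume with soil
Step 2: V_solids = 52.7 - 22.3 = 30.4 mL
Step 3: Particle density = mass / V_solids = 87.4 / 30.4 = 2.88 g/cm^3

2.88


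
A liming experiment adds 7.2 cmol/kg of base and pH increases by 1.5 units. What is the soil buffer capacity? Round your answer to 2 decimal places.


Step 1: BC = change in base / change in pH
Step 2: BC = 7.2 / 1.5
Step 3: BC = 4.8 cmol/(kg*pH unit)

4.8


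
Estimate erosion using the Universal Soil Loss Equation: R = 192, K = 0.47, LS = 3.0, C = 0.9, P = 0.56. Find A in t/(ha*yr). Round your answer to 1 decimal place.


Step 1: A = R * K * LS * C * P
Step 2: R * K = 192 * 0.47 = 90.24
Step 3: (R*K) * LS = 90.24 * 3.0 = 270.72
Step 4: * C * P = 270.72 * 0.9 * 0.56 = 136.4
Step 5: A = 136.4 t/(ha*yr)

136.4


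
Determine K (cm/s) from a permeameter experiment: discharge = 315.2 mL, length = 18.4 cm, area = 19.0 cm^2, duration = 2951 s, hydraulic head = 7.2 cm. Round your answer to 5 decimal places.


Step 1: K = Q * L / (A * t * h)
Step 2: Numerator = 315.2 * 18.4 = 5799.68
Step 3: Denominator = 19.0 * 2951 * 7.2 = 403696.8
Step 4: K = 5799.68 / 403696.8 = 0.01437 cm/s

0.01437


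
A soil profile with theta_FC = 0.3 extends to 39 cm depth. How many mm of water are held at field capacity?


Step 1: Water (mm) = theta_FC * depth (cm) * 10
Step 2: Water = 0.3 * 39 * 10
Step 3: Water = 117.0 mm

117.0


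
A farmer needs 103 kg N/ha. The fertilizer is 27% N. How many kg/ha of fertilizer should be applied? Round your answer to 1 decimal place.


Step 1: Fertilizer rate = target N / (N content / 100)
Step 2: Rate = 103 / (27 / 100)
Step 3: Rate = 103 / 0.27
Step 4: Rate = 381.5 kg/ha

381.5


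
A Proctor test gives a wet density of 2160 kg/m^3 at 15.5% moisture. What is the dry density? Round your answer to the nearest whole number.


Step 1: Dry density = wet density / (1 + w/100)
Step 2: Dry density = 2160 / (1 + 15.5/100)
Step 3: Dry density = 2160 / 1.155
Step 4: Dry density = 1870 kg/m^3

1870


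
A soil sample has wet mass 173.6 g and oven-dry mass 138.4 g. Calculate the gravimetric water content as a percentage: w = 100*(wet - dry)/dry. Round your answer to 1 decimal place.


Step 1: Water mass = wet - dry = 173.6 - 138.4 = 35.2 g
Step 2: w = 100 * water mass / dry mass
Step 3: w = 100 * 35.2 / 138.4 = 25.4%

25.4


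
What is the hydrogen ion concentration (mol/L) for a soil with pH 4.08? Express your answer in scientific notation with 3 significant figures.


Step 1: [H+] = 10^(-pH)
Step 2: [H+] = 10^(-4.08)
Step 3: [H+] = 8.32e-05 mol/L

8.32e-05


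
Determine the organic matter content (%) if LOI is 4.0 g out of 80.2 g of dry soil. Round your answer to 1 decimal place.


Step 1: OM% = 100 * LOI / sample mass
Step 2: OM = 100 * 4.0 / 80.2
Step 3: OM = 5.0%

5.0


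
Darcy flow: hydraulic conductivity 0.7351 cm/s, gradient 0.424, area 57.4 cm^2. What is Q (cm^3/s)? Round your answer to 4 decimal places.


Step 1: Apply Darcy's law: Q = K * i * A
Step 2: Q = 0.7351 * 0.424 * 57.4
Step 3: Q = 17.8906 cm^3/s

17.8906
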